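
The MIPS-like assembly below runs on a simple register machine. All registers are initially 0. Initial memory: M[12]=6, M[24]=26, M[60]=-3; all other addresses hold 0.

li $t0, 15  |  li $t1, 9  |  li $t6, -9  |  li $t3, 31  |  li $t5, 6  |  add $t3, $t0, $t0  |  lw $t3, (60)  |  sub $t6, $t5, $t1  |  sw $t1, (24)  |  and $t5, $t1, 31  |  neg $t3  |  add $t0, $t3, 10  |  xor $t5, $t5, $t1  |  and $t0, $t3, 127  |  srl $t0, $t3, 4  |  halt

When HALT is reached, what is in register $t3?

3

after li $t0, 15: $t0=15
after li $t1, 9: $t1=9
after li $t6, -9: $t6=-9
after li $t3, 31: $t3=31
after li $t5, 6: $t5=6
after add $t3, $t0, $t0: $t3=15+15=30
after lw $t3, (60): $t3=M[60]=-3
after sub $t6, $t5, $t1: $t6=6-9=-3
sw $t1, (24) → M[24]=9
after and $t5, $t1, 31: $t5=9&31=9
after neg $t3: $t3=-(-3)=3
after add $t0, $t3, 10: $t0=3+10=13
after xor $t5, $t5, $t1: $t5=9^9=0
after and $t0, $t3, 127: $t0=3&127=3
after srl $t0, $t3, 4: $t0=3>>4=0
halt.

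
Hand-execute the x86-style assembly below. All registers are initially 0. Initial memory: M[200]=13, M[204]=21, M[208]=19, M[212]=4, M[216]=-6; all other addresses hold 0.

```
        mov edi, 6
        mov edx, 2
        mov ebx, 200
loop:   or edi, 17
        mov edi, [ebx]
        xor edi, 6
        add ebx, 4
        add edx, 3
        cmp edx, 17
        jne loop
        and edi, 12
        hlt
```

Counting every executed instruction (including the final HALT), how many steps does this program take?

40

mov edi, 6 → edi=6
mov edx, 2 → edx=2
mov ebx, 200 → ebx=200
or edi, 17 → edi=6|17=23
mov edi, [ebx] → edi=M[200]=13
xor edi, 6 → edi=13^6=11
add ebx, 4 → ebx=200+4=204
add edx, 3 → edx=2+3=5
cmp edx, 17  (cmp 5,17)
jne loop: taken
or edi, 17 → edi=11|17=27
mov edi, [ebx] → edi=M[204]=21
xor edi, 6 → edi=21^6=19
add ebx, 4 → ebx=204+4=208
add edx, 3 → edx=5+3=8
cmp edx, 17  (cmp 8,17)
jne loop: taken
or edi, 17 → edi=19|17=19
mov edi, [ebx] → edi=M[208]=19
xor edi, 6 → edi=19^6=21
add ebx, 4 → ebx=208+4=212
add edx, 3 → edx=8+3=11
cmp edx, 17  (cmp 11,17)
jne loop: taken
or edi, 17 → edi=21|17=21
mov edi, [ebx] → edi=M[212]=4
xor edi, 6 → edi=4^6=2
add ebx, 4 → ebx=212+4=216
add edx, 3 → edx=11+3=14
cmp edx, 17  (cmp 14,17)
jne loop: taken
or edi, 17 → edi=2|17=19
mov edi, [ebx] → edi=M[216]=-6
xor edi, 6 → edi=(-6)^6=-4
add ebx, 4 → ebx=216+4=220
add edx, 3 → edx=14+3=17
cmp edx, 17  (cmp 17,17)
jne loop: not taken
and edi, 12 → edi=(-4)&12=12
halt.
Total executed instructions: 40.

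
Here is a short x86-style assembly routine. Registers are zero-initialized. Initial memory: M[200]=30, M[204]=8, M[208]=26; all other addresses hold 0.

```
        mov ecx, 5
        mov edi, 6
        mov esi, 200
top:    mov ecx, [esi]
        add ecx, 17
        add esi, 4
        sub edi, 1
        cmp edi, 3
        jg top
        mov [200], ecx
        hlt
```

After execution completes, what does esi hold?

mov ecx, 5 → ecx=5
mov edi, 6 → edi=6
mov esi, 200 → esi=200
mov ecx, [esi] → ecx=M[200]=30
add ecx, 17 → ecx=30+17=47
add esi, 4 → esi=200+4=204
sub edi, 1 → edi=6-1=5
cmp edi, 3  (cmp 5,3)
jg top: taken
mov ecx, [esi] → ecx=M[204]=8
add ecx, 17 → ecx=8+17=25
add esi, 4 → esi=204+4=208
sub edi, 1 → edi=5-1=4
cmp edi, 3  (cmp 4,3)
jg top: taken
mov ecx, [esi] → ecx=M[208]=26
add ecx, 17 → ecx=26+17=43
add esi, 4 → esi=208+4=212
sub edi, 1 → edi=4-1=3
cmp edi, 3  (cmp 3,3)
jg top: not taken
mov [200], ecx → M[200]=43
halt.

212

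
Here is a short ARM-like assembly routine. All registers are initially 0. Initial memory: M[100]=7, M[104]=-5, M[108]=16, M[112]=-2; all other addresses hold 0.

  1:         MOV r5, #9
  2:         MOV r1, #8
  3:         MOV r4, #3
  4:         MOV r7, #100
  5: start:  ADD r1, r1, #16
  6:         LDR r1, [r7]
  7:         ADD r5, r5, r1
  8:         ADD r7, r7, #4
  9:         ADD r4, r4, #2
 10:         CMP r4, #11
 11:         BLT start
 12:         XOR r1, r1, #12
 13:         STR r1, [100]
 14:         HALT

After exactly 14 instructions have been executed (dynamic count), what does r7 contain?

after MOV r5, #9: r5=9
after MOV r1, #8: r1=8
after MOV r4, #3: r4=3
after MOV r7, #100: r7=100
after ADD r1, r1, #16: r1=8+16=24
after LDR r1, [r7]: r1=M[100]=7
after ADD r5, r5, r1: r5=9+7=16
after ADD r7, r7, #4: r7=100+4=104
after ADD r4, r4, #2: r4=3+2=5
CMP r4, #11  (cmp 5,11)
BLT start: taken
after ADD r1, r1, #16: r1=7+16=23
after LDR r1, [r7]: r1=M[104]=-5
after ADD r5, r5, r1: r5=16+(-5)=11
After step 14: r7 = 104.

104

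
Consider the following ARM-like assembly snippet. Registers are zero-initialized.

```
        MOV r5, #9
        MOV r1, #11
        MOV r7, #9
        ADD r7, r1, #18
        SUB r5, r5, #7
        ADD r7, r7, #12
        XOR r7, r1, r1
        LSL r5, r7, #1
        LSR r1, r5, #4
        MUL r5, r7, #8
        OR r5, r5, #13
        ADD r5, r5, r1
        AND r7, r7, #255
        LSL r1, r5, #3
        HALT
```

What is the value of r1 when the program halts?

r5=9
r1=11
r7=9
r7=11+18=29
r5=9-7=2
r7=29+12=41
r7=11^11=0
r5=0<<1=0
r1=0>>4=0
r5=0*8=0
r5=0|13=13
r5=13+0=13
r7=0&255=0
r1=13<<3=104
halt.

104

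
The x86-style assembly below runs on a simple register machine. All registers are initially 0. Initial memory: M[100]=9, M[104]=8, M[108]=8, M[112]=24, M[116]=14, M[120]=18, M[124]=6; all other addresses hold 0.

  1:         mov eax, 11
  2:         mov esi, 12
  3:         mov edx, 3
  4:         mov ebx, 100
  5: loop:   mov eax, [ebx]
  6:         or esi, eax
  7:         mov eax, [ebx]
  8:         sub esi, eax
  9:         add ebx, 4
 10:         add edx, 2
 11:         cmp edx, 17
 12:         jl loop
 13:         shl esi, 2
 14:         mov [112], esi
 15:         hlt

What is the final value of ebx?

eax=11
esi=12
edx=3
ebx=100
eax=M[100]=9
esi=12|9=13
eax=M[100]=9
esi=13-9=4
ebx=100+4=104
edx=3+2=5
cmp edx, 17  (cmp 5,17)
jl loop: taken
eax=M[104]=8
esi=4|8=12
eax=M[104]=8
esi=12-8=4
ebx=104+4=108
edx=5+2=7
cmp edx, 17  (cmp 7,17)
jl loop: taken
eax=M[108]=8
esi=4|8=12
eax=M[108]=8
esi=12-8=4
ebx=108+4=112
edx=7+2=9
cmp edx, 17  (cmp 9,17)
jl loop: taken
eax=M[112]=24
esi=4|24=28
eax=M[112]=24
esi=28-24=4
ebx=112+4=116
edx=9+2=11
cmp edx, 17  (cmp 11,17)
jl loop: taken
eax=M[116]=14
esi=4|14=14
eax=M[116]=14
esi=14-14=0
ebx=116+4=120
edx=11+2=13
cmp edx, 17  (cmp 13,17)
jl loop: taken
eax=M[120]=18
esi=0|18=18
eax=M[120]=18
esi=18-18=0
ebx=120+4=124
edx=13+2=15
cmp edx, 17  (cmp 15,17)
jl loop: taken
eax=M[124]=6
esi=0|6=6
eax=M[124]=6
esi=6-6=0
ebx=124+4=128
edx=15+2=17
cmp edx, 17  (cmp 17,17)
jl loop: not taken
esi=0<<2=0
mov [112], esi → M[112]=0
halt.

128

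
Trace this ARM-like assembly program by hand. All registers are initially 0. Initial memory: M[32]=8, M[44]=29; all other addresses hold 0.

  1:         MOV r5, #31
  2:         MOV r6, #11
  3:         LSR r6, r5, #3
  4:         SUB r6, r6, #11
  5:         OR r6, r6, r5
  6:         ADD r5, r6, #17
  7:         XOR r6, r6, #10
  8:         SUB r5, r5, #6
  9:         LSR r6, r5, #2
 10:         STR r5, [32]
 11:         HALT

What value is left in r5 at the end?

10

MOV r5, #31 → r5=31
MOV r6, #11 → r6=11
LSR r6, r5, #3 → r6=31>>3=3
SUB r6, r6, #11 → r6=3-11=-8
OR r6, r6, r5 → r6=(-8)|31=-1
ADD r5, r6, #17 → r5=(-1)+17=16
XOR r6, r6, #10 → r6=(-1)^10=-11
SUB r5, r5, #6 → r5=16-6=10
LSR r6, r5, #2 → r6=10>>2=2
STR r5, [32] → M[32]=10
halt.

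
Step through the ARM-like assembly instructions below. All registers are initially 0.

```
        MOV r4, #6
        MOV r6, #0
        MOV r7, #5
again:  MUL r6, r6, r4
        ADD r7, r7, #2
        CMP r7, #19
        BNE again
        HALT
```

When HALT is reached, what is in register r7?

19

after MOV r4, #6: r4=6
after MOV r6, #0: r6=0
after MOV r7, #5: r7=5
after MUL r6, r6, r4: r6=0*6=0
after ADD r7, r7, #2: r7=5+2=7
CMP r7, #19  (cmp 7,19)
BNE again: taken
after MUL r6, r6, r4: r6=0*6=0
after ADD r7, r7, #2: r7=7+2=9
CMP r7, #19  (cmp 9,19)
BNE again: taken
after MUL r6, r6, r4: r6=0*6=0
after ADD r7, r7, #2: r7=9+2=11
CMP r7, #19  (cmp 11,19)
BNE again: taken
after MUL r6, r6, r4: r6=0*6=0
after ADD r7, r7, #2: r7=11+2=13
CMP r7, #19  (cmp 13,19)
BNE again: taken
after MUL r6, r6, r4: r6=0*6=0
after ADD r7, r7, #2: r7=13+2=15
CMP r7, #19  (cmp 15,19)
BNE again: taken
after MUL r6, r6, r4: r6=0*6=0
after ADD r7, r7, #2: r7=15+2=17
CMP r7, #19  (cmp 17,19)
BNE again: taken
after MUL r6, r6, r4: r6=0*6=0
after ADD r7, r7, #2: r7=17+2=19
CMP r7, #19  (cmp 19,19)
BNE again: not taken
halt.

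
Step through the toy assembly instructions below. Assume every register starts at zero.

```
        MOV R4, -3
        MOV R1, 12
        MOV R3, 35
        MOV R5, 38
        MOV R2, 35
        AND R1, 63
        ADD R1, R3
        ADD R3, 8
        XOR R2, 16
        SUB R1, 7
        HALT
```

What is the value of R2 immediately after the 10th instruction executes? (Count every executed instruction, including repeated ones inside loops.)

after MOV R4, -3: R4=-3
after MOV R1, 12: R1=12
after MOV R3, 35: R3=35
after MOV R5, 38: R5=38
after MOV R2, 35: R2=35
after AND R1, 63: R1=12&63=12
after ADD R1, R3: R1=12+35=47
after ADD R3, 8: R3=35+8=43
after XOR R2, 16: R2=35^16=51
after SUB R1, 7: R1=47-7=40
After step 10: R2 = 51.

51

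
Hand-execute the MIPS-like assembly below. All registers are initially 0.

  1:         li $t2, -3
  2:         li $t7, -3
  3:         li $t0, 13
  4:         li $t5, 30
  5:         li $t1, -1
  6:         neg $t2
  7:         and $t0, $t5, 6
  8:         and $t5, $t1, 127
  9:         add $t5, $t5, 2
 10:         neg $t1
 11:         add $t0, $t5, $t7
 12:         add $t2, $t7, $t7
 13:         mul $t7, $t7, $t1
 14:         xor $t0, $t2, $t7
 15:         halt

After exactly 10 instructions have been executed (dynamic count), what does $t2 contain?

3

li $t2, -3 → $t2=-3
li $t7, -3 → $t7=-3
li $t0, 13 → $t0=13
li $t5, 30 → $t5=30
li $t1, -1 → $t1=-1
neg $t2 → $t2=-(-3)=3
and $t0, $t5, 6 → $t0=30&6=6
and $t5, $t1, 127 → $t5=(-1)&127=127
add $t5, $t5, 2 → $t5=127+2=129
neg $t1 → $t1=-(-1)=1
After step 10: $t2 = 3.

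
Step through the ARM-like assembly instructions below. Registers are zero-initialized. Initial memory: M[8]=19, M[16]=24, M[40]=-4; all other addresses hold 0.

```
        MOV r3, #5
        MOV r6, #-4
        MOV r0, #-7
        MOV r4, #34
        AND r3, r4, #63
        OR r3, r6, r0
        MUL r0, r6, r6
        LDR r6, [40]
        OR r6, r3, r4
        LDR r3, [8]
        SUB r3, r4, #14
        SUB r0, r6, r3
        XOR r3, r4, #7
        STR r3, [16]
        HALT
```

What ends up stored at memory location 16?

MOV r3, #5 → r3=5
MOV r6, #-4 → r6=-4
MOV r0, #-7 → r0=-7
MOV r4, #34 → r4=34
AND r3, r4, #63 → r3=34&63=34
OR r3, r6, r0 → r3=(-4)|(-7)=-3
MUL r0, r6, r6 → r0=(-4)*(-4)=16
LDR r6, [40] → r6=M[40]=-4
OR r6, r3, r4 → r6=(-3)|34=-1
LDR r3, [8] → r3=M[8]=19
SUB r3, r4, #14 → r3=34-14=20
SUB r0, r6, r3 → r0=(-1)-20=-21
XOR r3, r4, #7 → r3=34^7=37
STR r3, [16] → M[16]=37
halt.

37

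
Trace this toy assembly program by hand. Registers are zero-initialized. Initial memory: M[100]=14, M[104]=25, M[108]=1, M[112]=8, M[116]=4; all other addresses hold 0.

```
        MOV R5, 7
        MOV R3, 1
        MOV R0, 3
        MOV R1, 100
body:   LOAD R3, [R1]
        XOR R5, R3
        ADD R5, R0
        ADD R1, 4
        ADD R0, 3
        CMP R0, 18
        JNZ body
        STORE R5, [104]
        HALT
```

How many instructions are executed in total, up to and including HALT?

41

R5=7
R3=1
R0=3
R1=100
R3=M[100]=14
R5=7^14=9
R5=9+3=12
R1=100+4=104
R0=3+3=6
CMP R0, 18  (cmp 6,18)
JNZ body: taken
R3=M[104]=25
R5=12^25=21
R5=21+6=27
R1=104+4=108
R0=6+3=9
CMP R0, 18  (cmp 9,18)
JNZ body: taken
R3=M[108]=1
R5=27^1=26
R5=26+9=35
R1=108+4=112
R0=9+3=12
CMP R0, 18  (cmp 12,18)
JNZ body: taken
R3=M[112]=8
R5=35^8=43
R5=43+12=55
R1=112+4=116
R0=12+3=15
CMP R0, 18  (cmp 15,18)
JNZ body: taken
R3=M[116]=4
R5=55^4=51
R5=51+15=66
R1=116+4=120
R0=15+3=18
CMP R0, 18  (cmp 18,18)
JNZ body: not taken
STORE R5, [104] → M[104]=66
halt.
Total executed instructions: 41.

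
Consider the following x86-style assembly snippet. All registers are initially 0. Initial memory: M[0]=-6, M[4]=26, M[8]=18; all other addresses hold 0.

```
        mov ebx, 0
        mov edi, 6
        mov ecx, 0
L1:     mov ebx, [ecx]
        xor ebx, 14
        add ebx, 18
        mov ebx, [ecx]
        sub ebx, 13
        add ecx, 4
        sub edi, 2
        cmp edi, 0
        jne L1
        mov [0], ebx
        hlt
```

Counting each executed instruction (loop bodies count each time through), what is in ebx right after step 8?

mov ebx, 0 → ebx=0
mov edi, 6 → edi=6
mov ecx, 0 → ecx=0
mov ebx, [ecx] → ebx=M[0]=-6
xor ebx, 14 → ebx=(-6)^14=-12
add ebx, 18 → ebx=(-12)+18=6
mov ebx, [ecx] → ebx=M[0]=-6
sub ebx, 13 → ebx=(-6)-13=-19
After step 8: ebx = -19.

-19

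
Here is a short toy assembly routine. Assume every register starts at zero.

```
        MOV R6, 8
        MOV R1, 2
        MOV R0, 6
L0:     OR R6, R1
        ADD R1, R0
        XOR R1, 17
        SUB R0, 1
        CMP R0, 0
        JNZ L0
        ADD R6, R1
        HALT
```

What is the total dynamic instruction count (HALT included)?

after MOV R6, 8: R6=8
after MOV R1, 2: R1=2
after MOV R0, 6: R0=6
after OR R6, R1: R6=8|2=10
after ADD R1, R0: R1=2+6=8
after XOR R1, 17: R1=8^17=25
after SUB R0, 1: R0=6-1=5
CMP R0, 0  (cmp 5,0)
JNZ L0: taken
after OR R6, R1: R6=10|25=27
after ADD R1, R0: R1=25+5=30
after XOR R1, 17: R1=30^17=15
after SUB R0, 1: R0=5-1=4
CMP R0, 0  (cmp 4,0)
JNZ L0: taken
after OR R6, R1: R6=27|15=31
after ADD R1, R0: R1=15+4=19
after XOR R1, 17: R1=19^17=2
after SUB R0, 1: R0=4-1=3
CMP R0, 0  (cmp 3,0)
JNZ L0: taken
after OR R6, R1: R6=31|2=31
after ADD R1, R0: R1=2+3=5
after XOR R1, 17: R1=5^17=20
after SUB R0, 1: R0=3-1=2
CMP R0, 0  (cmp 2,0)
JNZ L0: taken
after OR R6, R1: R6=31|20=31
after ADD R1, R0: R1=20+2=22
after XOR R1, 17: R1=22^17=7
after SUB R0, 1: R0=2-1=1
CMP R0, 0  (cmp 1,0)
JNZ L0: taken
after OR R6, R1: R6=31|7=31
after ADD R1, R0: R1=7+1=8
after XOR R1, 17: R1=8^17=25
after SUB R0, 1: R0=1-1=0
CMP R0, 0  (cmp 0,0)
JNZ L0: not taken
after ADD R6, R1: R6=31+25=56
halt.
Total executed instructions: 41.

41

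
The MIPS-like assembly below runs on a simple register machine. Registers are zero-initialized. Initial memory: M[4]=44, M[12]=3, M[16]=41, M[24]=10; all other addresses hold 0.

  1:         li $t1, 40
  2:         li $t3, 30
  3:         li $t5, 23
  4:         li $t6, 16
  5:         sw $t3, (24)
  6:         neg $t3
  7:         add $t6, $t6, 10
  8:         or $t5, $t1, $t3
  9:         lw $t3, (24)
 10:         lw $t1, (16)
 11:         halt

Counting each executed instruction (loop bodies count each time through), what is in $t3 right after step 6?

li $t1, 40 → $t1=40
li $t3, 30 → $t3=30
li $t5, 23 → $t5=23
li $t6, 16 → $t6=16
sw $t3, (24) → M[24]=30
neg $t3 → $t3=-(30)=-30
After step 6: $t3 = -30.

-30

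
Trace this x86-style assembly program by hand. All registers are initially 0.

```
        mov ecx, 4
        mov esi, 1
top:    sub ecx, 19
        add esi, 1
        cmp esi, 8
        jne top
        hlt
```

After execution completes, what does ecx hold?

-129

mov ecx, 4 → ecx=4
mov esi, 1 → esi=1
sub ecx, 19 → ecx=4-19=-15
add esi, 1 → esi=1+1=2
cmp esi, 8  (cmp 2,8)
jne top: taken
sub ecx, 19 → ecx=(-15)-19=-34
add esi, 1 → esi=2+1=3
cmp esi, 8  (cmp 3,8)
jne top: taken
sub ecx, 19 → ecx=(-34)-19=-53
add esi, 1 → esi=3+1=4
cmp esi, 8  (cmp 4,8)
jne top: taken
sub ecx, 19 → ecx=(-53)-19=-72
add esi, 1 → esi=4+1=5
cmp esi, 8  (cmp 5,8)
jne top: taken
sub ecx, 19 → ecx=(-72)-19=-91
add esi, 1 → esi=5+1=6
cmp esi, 8  (cmp 6,8)
jne top: taken
sub ecx, 19 → ecx=(-91)-19=-110
add esi, 1 → esi=6+1=7
cmp esi, 8  (cmp 7,8)
jne top: taken
sub ecx, 19 → ecx=(-110)-19=-129
add esi, 1 → esi=7+1=8
cmp esi, 8  (cmp 8,8)
jne top: not taken
halt.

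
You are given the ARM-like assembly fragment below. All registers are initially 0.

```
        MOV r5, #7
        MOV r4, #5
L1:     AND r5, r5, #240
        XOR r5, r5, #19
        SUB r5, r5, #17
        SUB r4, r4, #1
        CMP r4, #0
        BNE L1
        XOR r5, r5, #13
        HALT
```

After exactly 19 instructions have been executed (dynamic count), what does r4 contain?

2

after MOV r5, #7: r5=7
after MOV r4, #5: r4=5
after AND r5, r5, #240: r5=7&240=0
after XOR r5, r5, #19: r5=0^19=19
after SUB r5, r5, #17: r5=19-17=2
after SUB r4, r4, #1: r4=5-1=4
CMP r4, #0  (cmp 4,0)
BNE L1: taken
after AND r5, r5, #240: r5=2&240=0
after XOR r5, r5, #19: r5=0^19=19
after SUB r5, r5, #17: r5=19-17=2
after SUB r4, r4, #1: r4=4-1=3
CMP r4, #0  (cmp 3,0)
BNE L1: taken
after AND r5, r5, #240: r5=2&240=0
after XOR r5, r5, #19: r5=0^19=19
after SUB r5, r5, #17: r5=19-17=2
after SUB r4, r4, #1: r4=3-1=2
CMP r4, #0  (cmp 2,0)
After step 19: r4 = 2.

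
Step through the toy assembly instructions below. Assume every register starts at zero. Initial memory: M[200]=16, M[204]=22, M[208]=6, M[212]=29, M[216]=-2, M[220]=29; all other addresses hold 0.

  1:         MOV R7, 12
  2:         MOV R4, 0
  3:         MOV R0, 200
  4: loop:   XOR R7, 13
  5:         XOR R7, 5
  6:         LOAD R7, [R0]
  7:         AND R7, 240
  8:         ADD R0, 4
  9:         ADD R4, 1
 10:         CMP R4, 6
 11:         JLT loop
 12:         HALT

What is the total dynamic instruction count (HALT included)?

52

MOV R7, 12 → R7=12
MOV R4, 0 → R4=0
MOV R0, 200 → R0=200
XOR R7, 13 → R7=12^13=1
XOR R7, 5 → R7=1^5=4
LOAD R7, [R0] → R7=M[200]=16
AND R7, 240 → R7=16&240=16
ADD R0, 4 → R0=200+4=204
ADD R4, 1 → R4=0+1=1
CMP R4, 6  (cmp 1,6)
JLT loop: taken
XOR R7, 13 → R7=16^13=29
XOR R7, 5 → R7=29^5=24
LOAD R7, [R0] → R7=M[204]=22
AND R7, 240 → R7=22&240=16
ADD R0, 4 → R0=204+4=208
ADD R4, 1 → R4=1+1=2
CMP R4, 6  (cmp 2,6)
JLT loop: taken
XOR R7, 13 → R7=16^13=29
XOR R7, 5 → R7=29^5=24
LOAD R7, [R0] → R7=M[208]=6
AND R7, 240 → R7=6&240=0
ADD R0, 4 → R0=208+4=212
ADD R4, 1 → R4=2+1=3
CMP R4, 6  (cmp 3,6)
JLT loop: taken
XOR R7, 13 → R7=0^13=13
XOR R7, 5 → R7=13^5=8
LOAD R7, [R0] → R7=M[212]=29
AND R7, 240 → R7=29&240=16
ADD R0, 4 → R0=212+4=216
ADD R4, 1 → R4=3+1=4
CMP R4, 6  (cmp 4,6)
JLT loop: taken
XOR R7, 13 → R7=16^13=29
XOR R7, 5 → R7=29^5=24
LOAD R7, [R0] → R7=M[216]=-2
AND R7, 240 → R7=(-2)&240=240
ADD R0, 4 → R0=216+4=220
ADD R4, 1 → R4=4+1=5
CMP R4, 6  (cmp 5,6)
JLT loop: taken
XOR R7, 13 → R7=240^13=253
XOR R7, 5 → R7=253^5=248
LOAD R7, [R0] → R7=M[220]=29
AND R7, 240 → R7=29&240=16
ADD R0, 4 → R0=220+4=224
ADD R4, 1 → R4=5+1=6
CMP R4, 6  (cmp 6,6)
JLT loop: not taken
halt.
Total executed instructions: 52.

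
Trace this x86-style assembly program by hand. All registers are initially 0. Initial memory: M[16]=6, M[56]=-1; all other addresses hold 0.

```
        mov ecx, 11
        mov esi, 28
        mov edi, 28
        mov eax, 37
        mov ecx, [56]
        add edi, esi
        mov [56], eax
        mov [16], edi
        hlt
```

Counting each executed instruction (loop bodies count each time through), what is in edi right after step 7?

after mov ecx, 11: ecx=11
after mov esi, 28: esi=28
after mov edi, 28: edi=28
after mov eax, 37: eax=37
after mov ecx, [56]: ecx=M[56]=-1
after add edi, esi: edi=28+28=56
mov [56], eax → M[56]=37
After step 7: edi = 56.

56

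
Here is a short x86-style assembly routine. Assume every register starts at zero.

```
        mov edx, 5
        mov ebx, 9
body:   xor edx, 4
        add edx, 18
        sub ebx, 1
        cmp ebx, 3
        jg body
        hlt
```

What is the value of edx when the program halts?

mov edx, 5 → edx=5
mov ebx, 9 → ebx=9
xor edx, 4 → edx=5^4=1
add edx, 18 → edx=1+18=19
sub ebx, 1 → ebx=9-1=8
cmp ebx, 3  (cmp 8,3)
jg body: taken
xor edx, 4 → edx=19^4=23
add edx, 18 → edx=23+18=41
sub ebx, 1 → ebx=8-1=7
cmp ebx, 3  (cmp 7,3)
jg body: taken
xor edx, 4 → edx=41^4=45
add edx, 18 → edx=45+18=63
sub ebx, 1 → ebx=7-1=6
cmp ebx, 3  (cmp 6,3)
jg body: taken
xor edx, 4 → edx=63^4=59
add edx, 18 → edx=59+18=77
sub ebx, 1 → ebx=6-1=5
cmp ebx, 3  (cmp 5,3)
jg body: taken
xor edx, 4 → edx=77^4=73
add edx, 18 → edx=73+18=91
sub ebx, 1 → ebx=5-1=4
cmp ebx, 3  (cmp 4,3)
jg body: taken
xor edx, 4 → edx=91^4=95
add edx, 18 → edx=95+18=113
sub ebx, 1 → ebx=4-1=3
cmp ebx, 3  (cmp 3,3)
jg body: not taken
halt.

113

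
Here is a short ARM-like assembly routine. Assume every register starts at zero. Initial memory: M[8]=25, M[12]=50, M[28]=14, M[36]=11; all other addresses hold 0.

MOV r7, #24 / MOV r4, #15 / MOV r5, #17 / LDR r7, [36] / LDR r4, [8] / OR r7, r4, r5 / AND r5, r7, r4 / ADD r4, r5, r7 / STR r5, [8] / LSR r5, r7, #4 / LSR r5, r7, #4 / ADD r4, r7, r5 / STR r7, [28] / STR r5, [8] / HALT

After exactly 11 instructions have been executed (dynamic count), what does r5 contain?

1

MOV r7, #24 → r7=24
MOV r4, #15 → r4=15
MOV r5, #17 → r5=17
LDR r7, [36] → r7=M[36]=11
LDR r4, [8] → r4=M[8]=25
OR r7, r4, r5 → r7=25|17=25
AND r5, r7, r4 → r5=25&25=25
ADD r4, r5, r7 → r4=25+25=50
STR r5, [8] → M[8]=25
LSR r5, r7, #4 → r5=25>>4=1
LSR r5, r7, #4 → r5=25>>4=1
After step 11: r5 = 1.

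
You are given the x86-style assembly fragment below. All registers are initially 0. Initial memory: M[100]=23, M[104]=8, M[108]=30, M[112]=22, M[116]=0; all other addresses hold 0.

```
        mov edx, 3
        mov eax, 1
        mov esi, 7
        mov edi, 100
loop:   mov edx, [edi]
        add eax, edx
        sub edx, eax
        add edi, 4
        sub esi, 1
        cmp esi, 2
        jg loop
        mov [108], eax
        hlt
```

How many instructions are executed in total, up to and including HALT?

after mov edx, 3: edx=3
after mov eax, 1: eax=1
after mov esi, 7: esi=7
after mov edi, 100: edi=100
after mov edx, [edi]: edx=M[100]=23
after add eax, edx: eax=1+23=24
after sub edx, eax: edx=23-24=-1
after add edi, 4: edi=100+4=104
after sub esi, 1: esi=7-1=6
cmp esi, 2  (cmp 6,2)
jg loop: taken
after mov edx, [edi]: edx=M[104]=8
after add eax, edx: eax=24+8=32
after sub edx, eax: edx=8-32=-24
after add edi, 4: edi=104+4=108
after sub esi, 1: esi=6-1=5
cmp esi, 2  (cmp 5,2)
jg loop: taken
after mov edx, [edi]: edx=M[108]=30
after add eax, edx: eax=32+30=62
after sub edx, eax: edx=30-62=-32
after add edi, 4: edi=108+4=112
after sub esi, 1: esi=5-1=4
cmp esi, 2  (cmp 4,2)
jg loop: taken
after mov edx, [edi]: edx=M[112]=22
after add eax, edx: eax=62+22=84
after sub edx, eax: edx=22-84=-62
after add edi, 4: edi=112+4=116
after sub esi, 1: esi=4-1=3
cmp esi, 2  (cmp 3,2)
jg loop: taken
after mov edx, [edi]: edx=M[116]=0
after add eax, edx: eax=84+0=84
after sub edx, eax: edx=0-84=-84
after add edi, 4: edi=116+4=120
after sub esi, 1: esi=3-1=2
cmp esi, 2  (cmp 2,2)
jg loop: not taken
mov [108], eax → M[108]=84
halt.
Total executed instructions: 41.

41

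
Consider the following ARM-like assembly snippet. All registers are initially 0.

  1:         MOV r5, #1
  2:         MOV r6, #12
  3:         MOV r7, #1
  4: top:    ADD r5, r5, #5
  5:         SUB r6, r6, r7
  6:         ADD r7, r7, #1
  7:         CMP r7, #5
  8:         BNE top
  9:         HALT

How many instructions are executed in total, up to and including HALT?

24

after MOV r5, #1: r5=1
after MOV r6, #12: r6=12
after MOV r7, #1: r7=1
after ADD r5, r5, #5: r5=1+5=6
after SUB r6, r6, r7: r6=12-1=11
after ADD r7, r7, #1: r7=1+1=2
CMP r7, #5  (cmp 2,5)
BNE top: taken
after ADD r5, r5, #5: r5=6+5=11
after SUB r6, r6, r7: r6=11-2=9
after ADD r7, r7, #1: r7=2+1=3
CMP r7, #5  (cmp 3,5)
BNE top: taken
after ADD r5, r5, #5: r5=11+5=16
after SUB r6, r6, r7: r6=9-3=6
after ADD r7, r7, #1: r7=3+1=4
CMP r7, #5  (cmp 4,5)
BNE top: taken
after ADD r5, r5, #5: r5=16+5=21
after SUB r6, r6, r7: r6=6-4=2
after ADD r7, r7, #1: r7=4+1=5
CMP r7, #5  (cmp 5,5)
BNE top: not taken
halt.
Total executed instructions: 24.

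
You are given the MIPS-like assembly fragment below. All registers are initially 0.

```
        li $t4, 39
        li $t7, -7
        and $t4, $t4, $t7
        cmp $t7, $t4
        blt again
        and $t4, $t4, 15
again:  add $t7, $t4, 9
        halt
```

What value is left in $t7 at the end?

after li $t4, 39: $t4=39
after li $t7, -7: $t7=-7
after and $t4, $t4, $t7: $t4=39&(-7)=33
cmp $t7, $t4  (cmp -7,33)
blt again: taken
after add $t7, $t4, 9: $t7=33+9=42
halt.

42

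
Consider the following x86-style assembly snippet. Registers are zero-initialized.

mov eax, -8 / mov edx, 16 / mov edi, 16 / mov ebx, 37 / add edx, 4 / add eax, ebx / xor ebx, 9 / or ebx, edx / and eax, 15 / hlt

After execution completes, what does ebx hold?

eax=-8
edx=16
edi=16
ebx=37
edx=16+4=20
eax=(-8)+37=29
ebx=37^9=44
ebx=44|20=60
eax=29&15=13
halt.

60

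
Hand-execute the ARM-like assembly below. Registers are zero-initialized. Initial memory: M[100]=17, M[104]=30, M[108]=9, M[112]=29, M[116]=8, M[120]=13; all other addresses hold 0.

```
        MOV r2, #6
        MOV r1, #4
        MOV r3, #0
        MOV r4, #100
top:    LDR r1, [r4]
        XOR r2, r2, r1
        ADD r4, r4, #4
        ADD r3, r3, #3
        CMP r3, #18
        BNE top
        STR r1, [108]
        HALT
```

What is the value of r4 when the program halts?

r2=6
r1=4
r3=0
r4=100
r1=M[100]=17
r2=6^17=23
r4=100+4=104
r3=0+3=3
CMP r3, #18  (cmp 3,18)
BNE top: taken
r1=M[104]=30
r2=23^30=9
r4=104+4=108
r3=3+3=6
CMP r3, #18  (cmp 6,18)
BNE top: taken
r1=M[108]=9
r2=9^9=0
r4=108+4=112
r3=6+3=9
CMP r3, #18  (cmp 9,18)
BNE top: taken
r1=M[112]=29
r2=0^29=29
r4=112+4=116
r3=9+3=12
CMP r3, #18  (cmp 12,18)
BNE top: taken
r1=M[116]=8
r2=29^8=21
r4=116+4=120
r3=12+3=15
CMP r3, #18  (cmp 15,18)
BNE top: taken
r1=M[120]=13
r2=21^13=24
r4=120+4=124
r3=15+3=18
CMP r3, #18  (cmp 18,18)
BNE top: not taken
STR r1, [108] → M[108]=13
halt.

124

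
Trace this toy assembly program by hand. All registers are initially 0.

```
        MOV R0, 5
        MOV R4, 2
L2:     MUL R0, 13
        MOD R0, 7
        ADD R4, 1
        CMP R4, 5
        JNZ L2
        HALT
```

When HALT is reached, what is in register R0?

R0=5
R4=2
R0=5*13=65
R0=65%7=2
R4=2+1=3
CMP R4, 5  (cmp 3,5)
JNZ L2: taken
R0=2*13=26
R0=26%7=5
R4=3+1=4
CMP R4, 5  (cmp 4,5)
JNZ L2: taken
R0=5*13=65
R0=65%7=2
R4=4+1=5
CMP R4, 5  (cmp 5,5)
JNZ L2: not taken
halt.

2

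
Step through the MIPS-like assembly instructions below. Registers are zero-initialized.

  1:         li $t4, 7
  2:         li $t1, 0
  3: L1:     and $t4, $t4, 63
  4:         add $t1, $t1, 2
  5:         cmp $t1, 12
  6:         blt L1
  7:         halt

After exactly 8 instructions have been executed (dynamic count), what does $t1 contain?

4

li $t4, 7 → $t4=7
li $t1, 0 → $t1=0
and $t4, $t4, 63 → $t4=7&63=7
add $t1, $t1, 2 → $t1=0+2=2
cmp $t1, 12  (cmp 2,12)
blt L1: taken
and $t4, $t4, 63 → $t4=7&63=7
add $t1, $t1, 2 → $t1=2+2=4
After step 8: $t1 = 4.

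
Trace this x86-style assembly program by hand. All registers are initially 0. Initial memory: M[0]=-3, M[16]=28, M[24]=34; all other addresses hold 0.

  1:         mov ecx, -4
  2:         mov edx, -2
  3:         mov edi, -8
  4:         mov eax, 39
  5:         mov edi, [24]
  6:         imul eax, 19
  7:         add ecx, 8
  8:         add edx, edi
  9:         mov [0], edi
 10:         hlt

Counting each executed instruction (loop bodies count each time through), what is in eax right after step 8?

after mov ecx, -4: ecx=-4
after mov edx, -2: edx=-2
after mov edi, -8: edi=-8
after mov eax, 39: eax=39
after mov edi, [24]: edi=M[24]=34
after imul eax, 19: eax=39*19=741
after add ecx, 8: ecx=(-4)+8=4
after add edx, edi: edx=(-2)+34=32
After step 8: eax = 741.

741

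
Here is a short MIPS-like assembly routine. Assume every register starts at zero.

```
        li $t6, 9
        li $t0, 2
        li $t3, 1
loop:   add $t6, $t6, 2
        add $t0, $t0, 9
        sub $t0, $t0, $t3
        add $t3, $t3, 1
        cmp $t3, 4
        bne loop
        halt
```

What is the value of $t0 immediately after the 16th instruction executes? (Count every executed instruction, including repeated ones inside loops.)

after li $t6, 9: $t6=9
after li $t0, 2: $t0=2
after li $t3, 1: $t3=1
after add $t6, $t6, 2: $t6=9+2=11
after add $t0, $t0, 9: $t0=2+9=11
after sub $t0, $t0, $t3: $t0=11-1=10
after add $t3, $t3, 1: $t3=1+1=2
cmp $t3, 4  (cmp 2,4)
bne loop: taken
after add $t6, $t6, 2: $t6=11+2=13
after add $t0, $t0, 9: $t0=10+9=19
after sub $t0, $t0, $t3: $t0=19-2=17
after add $t3, $t3, 1: $t3=2+1=3
cmp $t3, 4  (cmp 3,4)
bne loop: taken
after add $t6, $t6, 2: $t6=13+2=15
After step 16: $t0 = 17.

17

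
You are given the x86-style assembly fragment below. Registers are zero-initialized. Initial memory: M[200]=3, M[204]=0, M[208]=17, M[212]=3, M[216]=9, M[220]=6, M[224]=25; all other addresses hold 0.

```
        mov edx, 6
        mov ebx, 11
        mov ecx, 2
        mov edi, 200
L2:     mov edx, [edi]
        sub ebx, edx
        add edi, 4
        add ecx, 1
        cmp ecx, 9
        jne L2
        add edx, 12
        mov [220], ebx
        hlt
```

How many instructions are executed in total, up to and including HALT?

mov edx, 6 → edx=6
mov ebx, 11 → ebx=11
mov ecx, 2 → ecx=2
mov edi, 200 → edi=200
mov edx, [edi] → edx=M[200]=3
sub ebx, edx → ebx=11-3=8
add edi, 4 → edi=200+4=204
add ecx, 1 → ecx=2+1=3
cmp ecx, 9  (cmp 3,9)
jne L2: taken
mov edx, [edi] → edx=M[204]=0
sub ebx, edx → ebx=8-0=8
add edi, 4 → edi=204+4=208
add ecx, 1 → ecx=3+1=4
cmp ecx, 9  (cmp 4,9)
jne L2: taken
mov edx, [edi] → edx=M[208]=17
sub ebx, edx → ebx=8-17=-9
add edi, 4 → edi=208+4=212
add ecx, 1 → ecx=4+1=5
cmp ecx, 9  (cmp 5,9)
jne L2: taken
mov edx, [edi] → edx=M[212]=3
sub ebx, edx → ebx=(-9)-3=-12
add edi, 4 → edi=212+4=216
add ecx, 1 → ecx=5+1=6
cmp ecx, 9  (cmp 6,9)
jne L2: taken
mov edx, [edi] → edx=M[216]=9
sub ebx, edx → ebx=(-12)-9=-21
add edi, 4 → edi=216+4=220
add ecx, 1 → ecx=6+1=7
cmp ecx, 9  (cmp 7,9)
jne L2: taken
mov edx, [edi] → edx=M[220]=6
sub ebx, edx → ebx=(-21)-6=-27
add edi, 4 → edi=220+4=224
add ecx, 1 → ecx=7+1=8
cmp ecx, 9  (cmp 8,9)
jne L2: taken
mov edx, [edi] → edx=M[224]=25
sub ebx, edx → ebx=(-27)-25=-52
add edi, 4 → edi=224+4=228
add ecx, 1 → ecx=8+1=9
cmp ecx, 9  (cmp 9,9)
jne L2: not taken
add edx, 12 → edx=25+12=37
mov [220], ebx → M[220]=-52
halt.
Total executed instructions: 49.

49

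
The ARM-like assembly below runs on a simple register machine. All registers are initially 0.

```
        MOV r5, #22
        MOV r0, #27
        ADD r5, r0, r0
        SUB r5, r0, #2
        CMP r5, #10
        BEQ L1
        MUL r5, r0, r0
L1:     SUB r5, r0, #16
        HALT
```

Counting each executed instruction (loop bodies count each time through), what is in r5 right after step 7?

729

r5=22
r0=27
r5=27+27=54
r5=27-2=25
CMP r5, #10  (cmp 25,10)
BEQ L1: not taken
r5=27*27=729
After step 7: r5 = 729.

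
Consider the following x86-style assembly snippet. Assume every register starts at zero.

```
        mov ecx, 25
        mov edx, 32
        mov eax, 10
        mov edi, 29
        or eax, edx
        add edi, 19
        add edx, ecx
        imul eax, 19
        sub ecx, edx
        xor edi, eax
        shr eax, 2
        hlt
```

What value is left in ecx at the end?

mov ecx, 25 → ecx=25
mov edx, 32 → edx=32
mov eax, 10 → eax=10
mov edi, 29 → edi=29
or eax, edx → eax=10|32=42
add edi, 19 → edi=29+19=48
add edx, ecx → edx=32+25=57
imul eax, 19 → eax=42*19=798
sub ecx, edx → ecx=25-57=-32
xor edi, eax → edi=48^798=814
shr eax, 2 → eax=798>>2=199
halt.

-32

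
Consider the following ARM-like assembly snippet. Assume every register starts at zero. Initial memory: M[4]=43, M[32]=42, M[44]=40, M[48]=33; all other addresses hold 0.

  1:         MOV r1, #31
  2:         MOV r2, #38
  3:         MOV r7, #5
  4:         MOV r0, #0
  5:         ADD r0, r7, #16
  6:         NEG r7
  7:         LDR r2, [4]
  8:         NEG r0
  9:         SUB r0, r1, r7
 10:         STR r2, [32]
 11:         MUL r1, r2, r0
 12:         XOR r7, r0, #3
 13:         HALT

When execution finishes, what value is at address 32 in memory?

43

MOV r1, #31 → r1=31
MOV r2, #38 → r2=38
MOV r7, #5 → r7=5
MOV r0, #0 → r0=0
ADD r0, r7, #16 → r0=5+16=21
NEG r7 → r7=-(5)=-5
LDR r2, [4] → r2=M[4]=43
NEG r0 → r0=-(21)=-21
SUB r0, r1, r7 → r0=31-(-5)=36
STR r2, [32] → M[32]=43
MUL r1, r2, r0 → r1=43*36=1548
XOR r7, r0, #3 → r7=36^3=39
halt.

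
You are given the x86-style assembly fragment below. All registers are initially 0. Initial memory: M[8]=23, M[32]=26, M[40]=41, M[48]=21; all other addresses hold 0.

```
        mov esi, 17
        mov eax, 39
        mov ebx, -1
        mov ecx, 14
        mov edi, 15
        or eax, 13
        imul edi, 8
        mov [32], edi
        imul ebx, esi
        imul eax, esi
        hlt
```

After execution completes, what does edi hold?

esi=17
eax=39
ebx=-1
ecx=14
edi=15
eax=39|13=47
edi=15*8=120
mov [32], edi → M[32]=120
ebx=(-1)*17=-17
eax=47*17=799
halt.

120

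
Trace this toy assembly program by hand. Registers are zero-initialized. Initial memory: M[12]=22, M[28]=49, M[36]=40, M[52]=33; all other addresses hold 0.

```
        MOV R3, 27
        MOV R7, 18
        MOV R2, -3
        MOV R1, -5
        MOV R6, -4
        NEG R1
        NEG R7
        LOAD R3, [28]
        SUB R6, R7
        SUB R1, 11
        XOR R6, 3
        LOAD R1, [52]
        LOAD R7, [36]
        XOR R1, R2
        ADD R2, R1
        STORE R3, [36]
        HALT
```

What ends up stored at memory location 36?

49

R3=27
R7=18
R2=-3
R1=-5
R6=-4
R1=-(-5)=5
R7=-(18)=-18
R3=M[28]=49
R6=(-4)-(-18)=14
R1=5-11=-6
R6=14^3=13
R1=M[52]=33
R7=M[36]=40
R1=33^(-3)=-36
R2=(-3)+(-36)=-39
STORE R3, [36] → M[36]=49
halt.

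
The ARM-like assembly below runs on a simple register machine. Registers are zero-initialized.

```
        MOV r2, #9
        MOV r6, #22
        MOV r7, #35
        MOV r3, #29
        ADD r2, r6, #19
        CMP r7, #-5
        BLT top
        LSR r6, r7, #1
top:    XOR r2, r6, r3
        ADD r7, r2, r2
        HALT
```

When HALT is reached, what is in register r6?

after MOV r2, #9: r2=9
after MOV r6, #22: r6=22
after MOV r7, #35: r7=35
after MOV r3, #29: r3=29
after ADD r2, r6, #19: r2=22+19=41
CMP r7, #-5  (cmp 35,-5)
BLT top: not taken
after LSR r6, r7, #1: r6=35>>1=17
after XOR r2, r6, r3: r2=17^29=12
after ADD r7, r2, r2: r7=12+12=24
halt.

17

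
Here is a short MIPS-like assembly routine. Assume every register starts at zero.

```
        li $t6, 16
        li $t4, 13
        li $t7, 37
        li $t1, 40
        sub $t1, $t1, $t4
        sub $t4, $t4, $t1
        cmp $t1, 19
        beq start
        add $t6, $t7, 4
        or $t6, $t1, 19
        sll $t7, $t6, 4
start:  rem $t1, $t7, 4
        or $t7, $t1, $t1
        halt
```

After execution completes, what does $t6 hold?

after li $t6, 16: $t6=16
after li $t4, 13: $t4=13
after li $t7, 37: $t7=37
after li $t1, 40: $t1=40
after sub $t1, $t1, $t4: $t1=40-13=27
after sub $t4, $t4, $t1: $t4=13-27=-14
cmp $t1, 19  (cmp 27,19)
beq start: not taken
after add $t6, $t7, 4: $t6=37+4=41
after or $t6, $t1, 19: $t6=27|19=27
after sll $t7, $t6, 4: $t7=27<<4=432
after rem $t1, $t7, 4: $t1=432%4=0
after or $t7, $t1, $t1: $t7=0|0=0
halt.

27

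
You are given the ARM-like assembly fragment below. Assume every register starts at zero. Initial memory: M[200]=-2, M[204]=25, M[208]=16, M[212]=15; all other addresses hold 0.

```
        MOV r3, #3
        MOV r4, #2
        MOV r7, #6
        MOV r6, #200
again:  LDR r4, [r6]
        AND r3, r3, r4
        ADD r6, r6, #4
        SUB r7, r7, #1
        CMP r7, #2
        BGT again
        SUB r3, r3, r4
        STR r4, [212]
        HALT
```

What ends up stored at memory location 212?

15

after MOV r3, #3: r3=3
after MOV r4, #2: r4=2
after MOV r7, #6: r7=6
after MOV r6, #200: r6=200
after LDR r4, [r6]: r4=M[200]=-2
after AND r3, r3, r4: r3=3&(-2)=2
after ADD r6, r6, #4: r6=200+4=204
after SUB r7, r7, #1: r7=6-1=5
CMP r7, #2  (cmp 5,2)
BGT again: taken
after LDR r4, [r6]: r4=M[204]=25
after AND r3, r3, r4: r3=2&25=0
after ADD r6, r6, #4: r6=204+4=208
after SUB r7, r7, #1: r7=5-1=4
CMP r7, #2  (cmp 4,2)
BGT again: taken
after LDR r4, [r6]: r4=M[208]=16
after AND r3, r3, r4: r3=0&16=0
after ADD r6, r6, #4: r6=208+4=212
after SUB r7, r7, #1: r7=4-1=3
CMP r7, #2  (cmp 3,2)
BGT again: taken
after LDR r4, [r6]: r4=M[212]=15
after AND r3, r3, r4: r3=0&15=0
after ADD r6, r6, #4: r6=212+4=216
after SUB r7, r7, #1: r7=3-1=2
CMP r7, #2  (cmp 2,2)
BGT again: not taken
after SUB r3, r3, r4: r3=0-15=-15
STR r4, [212] → M[212]=15
halt.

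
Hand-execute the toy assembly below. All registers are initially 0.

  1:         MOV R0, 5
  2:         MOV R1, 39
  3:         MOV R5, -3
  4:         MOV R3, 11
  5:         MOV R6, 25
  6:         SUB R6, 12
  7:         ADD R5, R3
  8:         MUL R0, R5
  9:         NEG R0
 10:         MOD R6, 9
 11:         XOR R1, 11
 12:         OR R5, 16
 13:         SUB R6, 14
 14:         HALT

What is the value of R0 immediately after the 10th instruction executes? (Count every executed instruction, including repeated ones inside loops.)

after MOV R0, 5: R0=5
after MOV R1, 39: R1=39
after MOV R5, -3: R5=-3
after MOV R3, 11: R3=11
after MOV R6, 25: R6=25
after SUB R6, 12: R6=25-12=13
after ADD R5, R3: R5=(-3)+11=8
after MUL R0, R5: R0=5*8=40
after NEG R0: R0=-(40)=-40
after MOD R6, 9: R6=13%9=4
After step 10: R0 = -40.

-40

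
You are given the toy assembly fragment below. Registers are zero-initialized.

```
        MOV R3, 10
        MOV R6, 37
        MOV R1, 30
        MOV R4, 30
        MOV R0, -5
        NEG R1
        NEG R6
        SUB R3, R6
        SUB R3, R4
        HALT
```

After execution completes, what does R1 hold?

R3=10
R6=37
R1=30
R4=30
R0=-5
R1=-(30)=-30
R6=-(37)=-37
R3=10-(-37)=47
R3=47-30=17
halt.

-30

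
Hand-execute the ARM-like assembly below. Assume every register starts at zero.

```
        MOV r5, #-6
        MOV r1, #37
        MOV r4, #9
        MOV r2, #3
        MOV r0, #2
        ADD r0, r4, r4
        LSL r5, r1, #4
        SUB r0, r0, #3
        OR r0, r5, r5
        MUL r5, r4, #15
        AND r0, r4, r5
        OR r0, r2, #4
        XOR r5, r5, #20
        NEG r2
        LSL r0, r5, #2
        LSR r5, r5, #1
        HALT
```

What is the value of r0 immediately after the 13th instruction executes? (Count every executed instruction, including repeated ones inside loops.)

7

MOV r5, #-6 → r5=-6
MOV r1, #37 → r1=37
MOV r4, #9 → r4=9
MOV r2, #3 → r2=3
MOV r0, #2 → r0=2
ADD r0, r4, r4 → r0=9+9=18
LSL r5, r1, #4 → r5=37<<4=592
SUB r0, r0, #3 → r0=18-3=15
OR r0, r5, r5 → r0=592|592=592
MUL r5, r4, #15 → r5=9*15=135
AND r0, r4, r5 → r0=9&135=1
OR r0, r2, #4 → r0=3|4=7
XOR r5, r5, #20 → r5=135^20=147
After step 13: r0 = 7.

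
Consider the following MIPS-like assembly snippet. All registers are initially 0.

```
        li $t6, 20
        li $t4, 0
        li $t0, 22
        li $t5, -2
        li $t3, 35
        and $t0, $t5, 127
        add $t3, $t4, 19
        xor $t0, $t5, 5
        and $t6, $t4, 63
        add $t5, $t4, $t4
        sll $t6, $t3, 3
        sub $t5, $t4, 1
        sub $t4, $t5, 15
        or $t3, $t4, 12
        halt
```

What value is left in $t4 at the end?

after li $t6, 20: $t6=20
after li $t4, 0: $t4=0
after li $t0, 22: $t0=22
after li $t5, -2: $t5=-2
after li $t3, 35: $t3=35
after and $t0, $t5, 127: $t0=(-2)&127=126
after add $t3, $t4, 19: $t3=0+19=19
after xor $t0, $t5, 5: $t0=(-2)^5=-5
after and $t6, $t4, 63: $t6=0&63=0
after add $t5, $t4, $t4: $t5=0+0=0
after sll $t6, $t3, 3: $t6=19<<3=152
after sub $t5, $t4, 1: $t5=0-1=-1
after sub $t4, $t5, 15: $t4=(-1)-15=-16
after or $t3, $t4, 12: $t3=(-16)|12=-4
halt.

-16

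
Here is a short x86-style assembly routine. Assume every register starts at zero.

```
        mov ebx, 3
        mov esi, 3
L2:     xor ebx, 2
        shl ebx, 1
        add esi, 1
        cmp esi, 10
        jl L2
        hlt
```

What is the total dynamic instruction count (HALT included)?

ebx=3
esi=3
ebx=3^2=1
ebx=1<<1=2
esi=3+1=4
cmp esi, 10  (cmp 4,10)
jl L2: taken
ebx=2^2=0
ebx=0<<1=0
esi=4+1=5
cmp esi, 10  (cmp 5,10)
jl L2: taken
ebx=0^2=2
ebx=2<<1=4
esi=5+1=6
cmp esi, 10  (cmp 6,10)
jl L2: taken
ebx=4^2=6
ebx=6<<1=12
esi=6+1=7
cmp esi, 10  (cmp 7,10)
jl L2: taken
ebx=12^2=14
ebx=14<<1=28
esi=7+1=8
cmp esi, 10  (cmp 8,10)
jl L2: taken
ebx=28^2=30
ebx=30<<1=60
esi=8+1=9
cmp esi, 10  (cmp 9,10)
jl L2: taken
ebx=60^2=62
ebx=62<<1=124
esi=9+1=10
cmp esi, 10  (cmp 10,10)
jl L2: not taken
halt.
Total executed instructions: 38.

38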